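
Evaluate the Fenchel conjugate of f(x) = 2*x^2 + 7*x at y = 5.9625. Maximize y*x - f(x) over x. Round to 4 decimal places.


f*(y) = sup_x {y*x - a*x^2 - b*x} = sup_x {(y-b)*x - a*x^2}
FOC: (y - b) - 2a*x = 0 => x* = (y - b)/(2a)
x* = (5.9625 - 7)/(2*2) = -0.2594
f*(5.9625) = (y-b)^2/(4a) = (5.9625 - 7)^2/(4*2)
= 1.0764/8 = 0.1346


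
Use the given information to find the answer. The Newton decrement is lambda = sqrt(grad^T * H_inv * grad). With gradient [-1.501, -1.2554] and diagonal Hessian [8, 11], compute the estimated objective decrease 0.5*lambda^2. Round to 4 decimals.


Step 1: H is diagonal, so H^(-1) * g = [-0.1876, -0.1141].
Step 2: g^T H^(-1) g = sum_i g_i^2 / H_ii
  = (-1.501)^2/8 + (-1.2554)^2/11
  = 0.2816 + 0.1433 = 0.4249
Step 3: Objective decrease = 0.5 * g^T H^(-1) g = 0.2125


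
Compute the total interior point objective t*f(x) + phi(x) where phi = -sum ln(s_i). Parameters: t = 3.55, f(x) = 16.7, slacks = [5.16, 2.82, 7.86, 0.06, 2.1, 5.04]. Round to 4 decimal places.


Step 1: Compute log-barrier.
ln values: [1.6409, 1.0367, 2.0618, -2.8134, 0.7419, 1.6174]
phi = -(1.6409 + 1.0367 + 2.0618 - 2.8134 + 0.7419 + 1.6174) = -4.2854
Step 2: Compute augmented objective.
t*f(x) = 3.55*16.7 = 59.285
Total = 59.285 - 4.2854 = 54.9996


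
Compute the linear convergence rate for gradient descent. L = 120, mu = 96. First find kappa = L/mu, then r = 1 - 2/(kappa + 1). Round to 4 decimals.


Step 1: Compute the condition number.
kappa = L/mu = 120/96 = 1.25
Step 2: Compute the convergence rate.
r = 1 - 2/(kappa + 1) = 1 - 2*mu/(L + mu) = (L - mu)/(L + mu) = 24/216 = 0.1111


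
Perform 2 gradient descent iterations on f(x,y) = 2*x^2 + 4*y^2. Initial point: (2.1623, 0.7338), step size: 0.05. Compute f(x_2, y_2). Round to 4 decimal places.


Gradient descent on f(x,y) = 2*x^2 + 4*y^2.
Starting point: (2.1623, 0.7338), alpha = 0.05
Step 1: grad_x = 2*2*2.1623 = 8.6492, grad_y = 2*4*0.7338 = 5.8704
  x_1 = 2.1623 - 0.05*8.6492 = 1.7298
  y_1 = 0.7338 - 0.05*5.8704 = 0.4403
Step 2: grad_x = 2*2*1.7298 = 6.9194, grad_y = 2*4*0.4403 = 3.5222
  x_2 = 1.7298 - 0.05*6.9194 = 1.3839
  y_2 = 0.4403 - 0.05*3.5222 = 0.2642
f(1.3839, 0.2642) = 2*1.3839^2 + 4*0.2642^2 = 4.1093


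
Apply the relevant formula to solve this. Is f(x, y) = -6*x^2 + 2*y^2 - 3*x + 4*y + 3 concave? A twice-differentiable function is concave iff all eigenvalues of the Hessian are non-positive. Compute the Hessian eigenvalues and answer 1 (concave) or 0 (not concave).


The Hessian of f(x,y) = -6*x^2 + 2*y^2 - 3*x + 4*y + 3 is:
H = [[-12, 0], [0, 4]]
Trace = -12 + 4 = -8
Determinant = -12*4 - (0)^2 = -48
Discriminant = (-8)^2 - 4*-48 = 256.0
Eigenvalues: lambda_1 = -12.0, lambda_2 = 4.0
The function is not concave.

0


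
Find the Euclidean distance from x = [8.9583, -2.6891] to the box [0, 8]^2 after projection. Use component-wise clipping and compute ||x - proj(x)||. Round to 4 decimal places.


Project each component onto [0, 8].
clip(8.9583) = 8.0, clip(-2.6891) = 0.0
Projection = [8.0, 0.0]
Squared diffs: [0.9183, 7.2313]
Distance = sqrt(8.1496) = 2.8548


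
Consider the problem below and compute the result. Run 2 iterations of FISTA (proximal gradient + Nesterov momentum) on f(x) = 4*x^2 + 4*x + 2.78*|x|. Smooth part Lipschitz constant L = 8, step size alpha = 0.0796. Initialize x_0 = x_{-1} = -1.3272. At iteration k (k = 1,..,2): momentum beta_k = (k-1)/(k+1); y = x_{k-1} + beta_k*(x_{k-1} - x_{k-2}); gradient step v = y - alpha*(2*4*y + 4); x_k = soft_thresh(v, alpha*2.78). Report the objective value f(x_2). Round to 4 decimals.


FISTA on f(x) = 4*x^2 + 4*x + 2.78*|x|
L = 8, alpha = 0.0796
Iteration 1: beta = 0.0, y = -1.3272 + 0.0*(-1.3272 + 1.3272) = -1.3272
  grad(y) = -6.6176, v = y - alpha*grad = -0.8004
  prox(v) = soft_thresh(-0.8004, 0.2213) = -0.5792
Iteration 2: beta = 0.3333, y = -0.5792 + 0.3333*(-0.5792 + 1.3272) = -0.3298
  grad(y) = 1.3616, v = y - alpha*grad = -0.4382
  prox(v) = soft_thresh(-0.4382, 0.2213) = -0.2169
f(x_2) = 4*(-0.2169)^2 + 4*(-0.2169) + 2.78*|-0.2169| = -0.0764


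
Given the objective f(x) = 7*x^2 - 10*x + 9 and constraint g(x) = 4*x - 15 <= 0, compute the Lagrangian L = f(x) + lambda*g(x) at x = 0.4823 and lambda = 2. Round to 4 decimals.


Step 1: Evaluate f(x).
f(0.4823) = 7*0.4823^2 - 10*0.4823 + 9 = 5.8053
Step 2: Evaluate g(x).
g(0.4823) = 4*0.4823 - 15 = -13.0708
Step 3: Compute Lagrangian.
L = 5.8053 + 2*-13.0708 = -20.3363


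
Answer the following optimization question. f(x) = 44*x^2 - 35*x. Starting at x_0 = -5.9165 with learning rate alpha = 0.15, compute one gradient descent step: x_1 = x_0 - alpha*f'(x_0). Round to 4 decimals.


We compute the gradient at x_0 and apply the update.
f'(x) = 88*x - 35
f'(-5.9165) = 88*-5.9165 - 35 = -555.652
x_1 = -5.9165 - 0.15*-555.652 = 77.4313


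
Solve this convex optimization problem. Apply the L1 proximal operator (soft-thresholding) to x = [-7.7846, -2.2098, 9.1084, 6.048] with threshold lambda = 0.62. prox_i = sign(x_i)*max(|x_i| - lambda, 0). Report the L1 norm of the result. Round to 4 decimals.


Soft-thresholding with lambda = 0.62:
prox(-7.7846) = sign(-7.7846)*max(|-7.7846| - 0.62, 0) = -7.1646
prox(-2.2098) = sign(-2.2098)*max(|-2.2098| - 0.62, 0) = -1.5898
prox(9.1084) = sign(9.1084)*max(|9.1084| - 0.62, 0) = 8.4884
prox(6.048) = sign(6.048)*max(|6.048| - 0.62, 0) = 5.428
prox(x) = [-7.1646, -1.5898, 8.4884, 5.428]
||prox(x)||_1 = 7.1646 + 1.5898 + 8.4884 + 5.428 = 22.6708


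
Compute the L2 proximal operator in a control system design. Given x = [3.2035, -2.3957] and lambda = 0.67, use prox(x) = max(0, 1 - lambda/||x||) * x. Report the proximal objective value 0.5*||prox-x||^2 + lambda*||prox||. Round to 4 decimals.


Step 1: Compute ||x||.
||x|| = 4.0002
Step 2: Compute scaling factor.
scale = max(0, 1 - 0.67/4.0002) = 0.8325
Step 3: prox(x) = [2.6669, -1.9944]
||prox(x)|| = 3.3302
Step 4: Proximal objective.
0.5*||prox-x||^2 = 0.2245
lambda*||prox|| = 2.2312
Total = 2.4557


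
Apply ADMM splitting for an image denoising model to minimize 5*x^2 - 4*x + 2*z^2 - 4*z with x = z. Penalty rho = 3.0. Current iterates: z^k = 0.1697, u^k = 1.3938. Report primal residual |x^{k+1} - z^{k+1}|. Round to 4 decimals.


ADMM iteration with rho = 3.0, z^k = 0.1697, u^k = 1.3938
Step 1: x-update.
Minimize 5*x^2 - 4*x + (3.0/2)*(x - 0.1697 + 1.3938)^2
FOC: (2*5 + 3.0)*x = 4 + 3.0*(0.1697 - 1.3938)
x^{k+1} = 0.0252
Step 2: z-update.
Minimize 2*z^2 - 4*z + (3.0/2)*(0.0252 - z + 1.3938)^2
FOC: (2*2 + 3.0)*z = 4 + 3.0*(0.0252 + 1.3938)
z^{k+1} = 1.1796
Step 3: u-update.
u^{k+1} = 1.3938 + 0.0252 - 1.1796 = 0.2394
Step 4: Primal residual = |0.0252 - 1.1796| = 1.1544


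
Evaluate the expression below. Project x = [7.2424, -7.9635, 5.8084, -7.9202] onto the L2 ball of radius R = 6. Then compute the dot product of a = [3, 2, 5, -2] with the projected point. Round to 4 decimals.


Step 1: Compute ||x|| (intermediates to 6 decimals).
||x|| = sqrt(7.2424^2 + (-7.9635)^2 + 5.8084^2 + (-7.9202)^2) = 14.57178
Step 2: Project.
Since ||x|| > R, scale = R/||x|| = 6/14.57178 = 0.411755, proj(x) = scale * x
proj(x) = [2.982094, -3.279011, 2.391638, -3.261182]
Step 3: Dot product.
a^T * proj(x) = 3*2.982094 + 2*(-3.279011) + 5*2.391638 - 2*(-3.261182) = 20.8688


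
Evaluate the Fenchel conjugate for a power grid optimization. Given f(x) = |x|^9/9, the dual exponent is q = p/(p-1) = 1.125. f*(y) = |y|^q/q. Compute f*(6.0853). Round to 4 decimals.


The conjugate exponent q satisfies 1/p + 1/q = 1.
p = 9, so q = 9/(9 - 1) = 1.125
|y|^q = 6.0853^1.125 = 7.6264
f*(6.0853) = 7.6264 / 1.125 = 6.779


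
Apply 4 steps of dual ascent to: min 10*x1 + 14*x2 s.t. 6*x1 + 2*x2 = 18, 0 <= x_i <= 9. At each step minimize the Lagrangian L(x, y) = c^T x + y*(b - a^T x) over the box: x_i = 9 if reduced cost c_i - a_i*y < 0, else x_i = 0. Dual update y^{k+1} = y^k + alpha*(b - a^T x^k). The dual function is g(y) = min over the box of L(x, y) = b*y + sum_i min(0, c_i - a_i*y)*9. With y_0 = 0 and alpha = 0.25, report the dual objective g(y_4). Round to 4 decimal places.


Dual ascent for LP: min 10*x1 + 14*x2, 6*x1 + 2*x2 = 18, 0 <= x_i <= 9
Step 1: y^k = 0.0, reduced costs: (10.0, 14.0)
  x^k = (0.0, 0.0), subgradient = b - a^T x = 18.0
  y^{k+1} = 0.0 + 0.25*18.0 = 4.5
Step 2: y^k = 4.5, reduced costs: (-17.0, 5.0)
  x^k = (9.0, 0.0), subgradient = b - a^T x = -36.0
  y^{k+1} = 4.5 + 0.25*-36.0 = -4.5
Step 3: y^k = -4.5, reduced costs: (37.0, 23.0)
  x^k = (0.0, 0.0), subgradient = b - a^T x = 18.0
  y^{k+1} = -4.5 + 0.25*18.0 = 0.0
Step 4: y^k = 0.0, reduced costs: (10.0, 14.0)
  x^k = (0.0, 0.0), subgradient = b - a^T x = 18.0
  y^{k+1} = 0.0 + 0.25*18.0 = 4.5
Dual objective at y_4 = 4.5: reduced costs (-17.0, 5.0), box minimizer x = (9.0, 0.0)
g(y_4) = b*y + (c1 - a1*y)*x1 + (c2 - a2*y)*x2 = 18*4.5 + (-17.0)*9.0 + 5.0*0.0 = 81.0 - 153.0 + 0.0 = -72.0


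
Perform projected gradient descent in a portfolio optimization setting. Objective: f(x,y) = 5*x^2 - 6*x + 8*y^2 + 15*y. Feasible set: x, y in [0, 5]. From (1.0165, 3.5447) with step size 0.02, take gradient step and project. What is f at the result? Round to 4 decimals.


Step 1: Compute gradient at (1.0165, 3.5447).
grad_x = 2*5*1.0165 - 6 = 4.165
grad_y = 2*8*3.5447 + 15 = 71.7152
Step 2: Gradient step.
x_raw = 1.0165 - 0.02*4.165 = 0.9332
y_raw = 3.5447 - 0.02*71.7152 = 2.1104
Step 3: Project onto [0, 5].
x_proj = clip(0.9332) = 0.9332
y_proj = clip(2.1104) = 2.1104
Step 4: Evaluate f.
f(0.9332, 2.1104) = 66.0412


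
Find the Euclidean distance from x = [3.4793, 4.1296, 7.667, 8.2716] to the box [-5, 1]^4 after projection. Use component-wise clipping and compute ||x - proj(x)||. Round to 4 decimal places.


Project each component onto [-5, 1].
clip(3.4793) = 1.0, clip(4.1296) = 1.0, clip(7.667) = 1.0, clip(8.2716) = 1.0
Projection = [1.0, 1.0, 1.0, 1.0]
Squared diffs: [6.1469, 9.7944, 44.4489, 52.8762]
Distance = sqrt(113.2664) = 10.6427


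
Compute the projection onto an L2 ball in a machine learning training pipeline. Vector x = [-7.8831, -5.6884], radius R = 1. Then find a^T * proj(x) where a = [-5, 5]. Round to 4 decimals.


Step 1: Compute ||x|| (intermediates to 6 decimals).
||x|| = sqrt((-7.8831)^2 + (-5.6884)^2) = 9.721171
Step 2: Project.
Since ||x|| > R, scale = R/||x|| = 1/9.721171 = 0.102868, proj(x) = scale * x
proj(x) = [-0.810919, -0.585154]
Step 3: Dot product.
a^T * proj(x) = -5*(-0.810919) + 5*(-0.585154) = 1.1288


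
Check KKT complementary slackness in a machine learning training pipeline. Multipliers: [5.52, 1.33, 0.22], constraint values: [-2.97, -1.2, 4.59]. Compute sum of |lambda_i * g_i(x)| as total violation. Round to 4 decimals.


KKT complementary slackness check:
lambda_1 * g_1 = 5.52 * -2.97 = -16.3944
lambda_2 * g_2 = 1.33 * -1.2 = -1.596
lambda_3 * g_3 = 0.22 * 4.59 = 1.0098
Total violation = 16.3944 + 1.596 + 1.0098 = 19.0002


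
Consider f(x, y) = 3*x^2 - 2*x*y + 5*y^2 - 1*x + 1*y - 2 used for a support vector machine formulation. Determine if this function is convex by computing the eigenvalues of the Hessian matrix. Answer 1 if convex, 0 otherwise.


The Hessian of f(x,y) = 3*x^2 - 2*x*y + 5*y^2 - 1*x + 1*y - 2 is:
H = [[6, -2], [-2, 10]]
Trace = 6 + 10 = 16
Determinant = 6*10 - (-2)^2 = 56
Discriminant = (16)^2 - 4*56 = 32.0
Eigenvalues: lambda_1 = 5.1716, lambda_2 = 10.8284
The function is convex.

1


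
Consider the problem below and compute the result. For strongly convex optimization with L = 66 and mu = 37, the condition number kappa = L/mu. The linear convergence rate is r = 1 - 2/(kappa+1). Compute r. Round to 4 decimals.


Step 1: Compute the condition number.
kappa = L/mu = 66/37 = 1.7838
Step 2: Compute the convergence rate.
r = 1 - 2/(kappa + 1) = 1 - 2*mu/(L + mu) = (L - mu)/(L + mu) = 29/103 = 0.2816


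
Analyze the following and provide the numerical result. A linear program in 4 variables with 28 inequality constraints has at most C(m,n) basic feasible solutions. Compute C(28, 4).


Each vertex corresponds to some choice of n active constraints out of m, so the number of vertices is at most C(m, n) = m! / (n!(m-n)!).
m = 28, n = 4
Numerator: 28 * 27 * 26 * 25
Denominator: 4! = 24
C(28, 4) = 20475


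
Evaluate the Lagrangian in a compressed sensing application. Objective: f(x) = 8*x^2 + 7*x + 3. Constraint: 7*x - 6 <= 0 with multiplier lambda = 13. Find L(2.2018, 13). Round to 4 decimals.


Step 1: Evaluate f(x).
f(2.2018) = 8*2.2018^2 + 7*2.2018 + 3 = 57.196
Step 2: Evaluate g(x).
g(2.2018) = 7*2.2018 - 6 = 9.4126
Step 3: Compute Lagrangian.
L = 57.196 + 13*9.4126 = 179.5598


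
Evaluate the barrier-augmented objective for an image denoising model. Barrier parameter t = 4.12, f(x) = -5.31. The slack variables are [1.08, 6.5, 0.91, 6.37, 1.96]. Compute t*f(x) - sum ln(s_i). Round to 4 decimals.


Step 1: Compute log-barrier.
ln values: [0.077, 1.8718, -0.0943, 1.8516, 0.6729]
phi = -(0.077 + 1.8718 - 0.0943 + 1.8516 + 0.6729) = -4.379
Step 2: Compute augmented objective.
t*f(x) = 4.12*-5.31 = -21.8772
Total = -21.8772 - 4.379 = -26.2562


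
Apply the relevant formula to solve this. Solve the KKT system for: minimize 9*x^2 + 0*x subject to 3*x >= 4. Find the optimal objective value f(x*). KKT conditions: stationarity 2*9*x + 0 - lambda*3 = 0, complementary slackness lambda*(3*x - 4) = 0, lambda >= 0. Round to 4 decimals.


Step 1: Try lambda = 0 (constraint inactive).
x_unc = 0/(2*9) = 0.0
Check: 3*0.0 = 0.0 < 4 -- violated!
Step 2: Constraint must be active: 3*x = 4
x* = 4/3 = 1.3333 (rounded; the exact value 4/3 is used below)
lambda = (2*9*(4/3) + 0)/3 = 8.0
Step 3: Compute optimal value.
f(x*) = 9*(4/3)^2 + 0*(4/3) = 16.0


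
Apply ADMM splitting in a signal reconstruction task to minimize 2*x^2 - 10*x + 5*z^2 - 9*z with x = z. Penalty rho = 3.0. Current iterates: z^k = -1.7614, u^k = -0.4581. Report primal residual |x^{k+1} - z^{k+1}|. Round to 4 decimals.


ADMM iteration with rho = 3.0, z^k = -1.7614, u^k = -0.4581
Step 1: x-update.
Minimize 2*x^2 - 10*x + (3.0/2)*(x + 1.7614 - 0.4581)^2
FOC: (2*2 + 3.0)*x = 10 + 3.0*(-1.7614 + 0.4581)
x^{k+1} = 0.87
Step 2: z-update.
Minimize 5*z^2 - 9*z + (3.0/2)*(0.87 - z - 0.4581)^2
FOC: (2*5 + 3.0)*z = 9 + 3.0*(0.87 - 0.4581)
z^{k+1} = 0.7874
Step 3: u-update.
u^{k+1} = -0.4581 + 0.87 - 0.7874 = -0.3755
Step 4: Primal residual = |0.87 - 0.7874| = 0.0826


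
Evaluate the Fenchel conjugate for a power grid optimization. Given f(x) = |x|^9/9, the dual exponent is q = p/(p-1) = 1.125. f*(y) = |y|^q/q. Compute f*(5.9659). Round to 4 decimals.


The conjugate exponent q satisfies 1/p + 1/q = 1.
p = 9, so q = 9/(9 - 1) = 1.125
|y|^q = 5.9659^1.125 = 7.4582
f*(5.9659) = 7.4582 / 1.125 = 6.6295


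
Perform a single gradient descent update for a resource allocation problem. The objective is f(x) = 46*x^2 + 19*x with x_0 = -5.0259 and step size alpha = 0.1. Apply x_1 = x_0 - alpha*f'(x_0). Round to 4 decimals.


We compute the gradient at x_0 and apply the update.
f'(x) = 92*x + 19
f'(-5.0259) = 92*-5.0259 + 19 = -443.3828
x_1 = -5.0259 - 0.1*-443.3828 = 39.3124


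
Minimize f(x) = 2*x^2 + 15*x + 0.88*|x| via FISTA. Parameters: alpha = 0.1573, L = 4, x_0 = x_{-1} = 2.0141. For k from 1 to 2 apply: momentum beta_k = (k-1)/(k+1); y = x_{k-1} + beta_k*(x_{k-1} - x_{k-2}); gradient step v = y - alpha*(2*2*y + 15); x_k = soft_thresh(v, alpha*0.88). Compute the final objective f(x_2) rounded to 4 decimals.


FISTA on f(x) = 2*x^2 + 15*x + 0.88*|x|
L = 4, alpha = 0.1573
Iteration 1: beta = 0.0, y = 2.0141 + 0.0*(2.0141 - 2.0141) = 2.0141
  grad(y) = 23.0564, v = y - alpha*grad = -1.6127
  prox(v) = soft_thresh(-1.6127, 0.1384) = -1.4742
Iteration 2: beta = 0.3333, y = -1.4742 + 0.3333*(-1.4742 - 2.0141) = -2.637
  grad(y) = 4.4519, v = y - alpha*grad = -3.3373
  prox(v) = soft_thresh(-3.3373, 0.1384) = -3.1989
f(x_2) = 2*(-3.1989)^2 + 15*(-3.1989) + 0.88*|-3.1989| = -24.7025


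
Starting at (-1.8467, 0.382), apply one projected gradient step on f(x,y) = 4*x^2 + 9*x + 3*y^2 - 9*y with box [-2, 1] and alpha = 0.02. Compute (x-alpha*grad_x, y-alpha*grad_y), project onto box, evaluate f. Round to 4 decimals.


Step 1: Compute gradient at (-1.8467, 0.382).
grad_x = 2*4*-1.8467 + 9 = -5.7736
grad_y = 2*3*0.382 - 9 = -6.708
Step 2: Gradient step.
x_raw = -1.8467 - 0.02*-5.7736 = -1.7312
y_raw = 0.382 - 0.02*-6.708 = 0.5162
Step 3: Project onto [-2, 1].
x_proj = clip(-1.7312) = -1.7312
y_proj = clip(0.5162) = 0.5162
Step 4: Evaluate f.
f(-1.7312, 0.5162) = -7.4386


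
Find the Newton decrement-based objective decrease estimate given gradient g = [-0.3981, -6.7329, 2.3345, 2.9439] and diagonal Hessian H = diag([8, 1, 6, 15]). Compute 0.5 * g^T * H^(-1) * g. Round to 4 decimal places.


Step 1: H is diagonal, so H^(-1) * g = [-0.0498, -6.7329, 0.3891, 0.1963].
Step 2: g^T H^(-1) g = sum_i g_i^2 / H_ii
  = (-0.3981)^2/8 + (-6.7329)^2/1 + (2.3345)^2/6 + (2.9439)^2/15
  = 0.0198 + 45.3319 + 0.9083 + 0.5778 = 46.8378
Step 3: Objective decrease = 0.5 * g^T H^(-1) g = 23.4189


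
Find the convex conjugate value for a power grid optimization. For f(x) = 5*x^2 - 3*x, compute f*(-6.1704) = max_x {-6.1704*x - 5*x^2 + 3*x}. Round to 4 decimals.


f*(y) = sup_x {y*x - a*x^2 - b*x} = sup_x {(y-b)*x - a*x^2}
FOC: (y - b) - 2a*x = 0 => x* = (y - b)/(2a)
x* = (-6.1704 + 3)/(2*5) = -0.317
f*(-6.1704) = (y-b)^2/(4a) = (-6.1704 + 3)^2/(4*5)
= 10.0514/20 = 0.5026


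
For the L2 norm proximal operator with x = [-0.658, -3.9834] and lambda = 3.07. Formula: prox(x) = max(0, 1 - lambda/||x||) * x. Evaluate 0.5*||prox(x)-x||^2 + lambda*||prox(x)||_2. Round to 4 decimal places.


Step 1: Compute ||x||.
||x|| = 4.0374
Step 2: Compute scaling factor.
scale = max(0, 1 - 3.07/4.0374) = 0.2396
Step 3: prox(x) = [-0.1577, -0.9544]
||prox(x)|| = 0.9674
Step 4: Proximal objective.
0.5*||prox-x||^2 = 4.7125
lambda*||prox|| = 2.9699
Total = 7.6823


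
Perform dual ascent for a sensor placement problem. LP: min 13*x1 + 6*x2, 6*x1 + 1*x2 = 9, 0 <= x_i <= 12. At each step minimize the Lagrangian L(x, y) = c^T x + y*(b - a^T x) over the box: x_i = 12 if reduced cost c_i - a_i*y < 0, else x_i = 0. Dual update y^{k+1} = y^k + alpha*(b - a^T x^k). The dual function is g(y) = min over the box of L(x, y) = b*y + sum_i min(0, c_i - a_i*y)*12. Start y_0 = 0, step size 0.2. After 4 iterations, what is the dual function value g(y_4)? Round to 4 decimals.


Dual ascent for LP: min 13*x1 + 6*x2, 6*x1 + 1*x2 = 9, 0 <= x_i <= 12
Step 1: y^k = 0.0, reduced costs: (13.0, 6.0)
  x^k = (0.0, 0.0), subgradient = b - a^T x = 9.0
  y^{k+1} = 0.0 + 0.2*9.0 = 1.8
Step 2: y^k = 1.8, reduced costs: (2.2, 4.2)
  x^k = (0.0, 0.0), subgradient = b - a^T x = 9.0
  y^{k+1} = 1.8 + 0.2*9.0 = 3.6
Step 3: y^k = 3.6, reduced costs: (-8.6, 2.4)
  x^k = (12.0, 0.0), subgradient = b - a^T x = -63.0
  y^{k+1} = 3.6 + 0.2*-63.0 = -9.0
Step 4: y^k = -9.0, reduced costs: (67.0, 15.0)
  x^k = (0.0, 0.0), subgradient = b - a^T x = 9.0
  y^{k+1} = -9.0 + 0.2*9.0 = -7.2
Dual objective at y_4 = -7.2: reduced costs (56.2, 13.2), box minimizer x = (0.0, 0.0)
g(y_4) = b*y + (c1 - a1*y)*x1 + (c2 - a2*y)*x2 = 9*(-7.2) + 56.2*0.0 + 13.2*0.0 = -64.8 + 0.0 + 0.0 = -64.8


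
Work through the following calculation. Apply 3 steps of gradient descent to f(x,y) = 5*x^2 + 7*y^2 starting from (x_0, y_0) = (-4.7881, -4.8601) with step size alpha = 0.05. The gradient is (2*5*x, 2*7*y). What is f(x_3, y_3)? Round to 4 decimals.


Gradient descent on f(x,y) = 5*x^2 + 7*y^2.
Starting point: (-4.7881, -4.8601), alpha = 0.05
Step 1: grad_x = 2*5*-4.7881 = -47.881, grad_y = 2*7*-4.8601 = -68.0414
  x_1 = -4.7881 - 0.05*-47.881 = -2.3941
  y_1 = -4.8601 - 0.05*-68.0414 = -1.458
Step 2: grad_x = 2*5*-2.3941 = -23.9405, grad_y = 2*7*-1.458 = -20.4124
  x_2 = -2.3941 - 0.05*-23.9405 = -1.197
  y_2 = -1.458 - 0.05*-20.4124 = -0.4374
Step 3: grad_x = 2*5*-1.197 = -11.9703, grad_y = 2*7*-0.4374 = -6.1237
  x_3 = -1.197 - 0.05*-11.9703 = -0.5985
  y_3 = -0.4374 - 0.05*-6.1237 = -0.1312
f(-0.5985, -0.1312) = 5*(-0.5985)^2 + 7*(-0.1312)^2 = 1.9116


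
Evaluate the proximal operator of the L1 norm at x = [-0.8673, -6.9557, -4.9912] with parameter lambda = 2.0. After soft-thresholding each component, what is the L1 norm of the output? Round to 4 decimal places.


Soft-thresholding with lambda = 2.0:
prox(-0.8673) = sign(-0.8673)*max(|-0.8673| - 2.0, 0) = 0.0
prox(-6.9557) = sign(-6.9557)*max(|-6.9557| - 2.0, 0) = -4.9557
prox(-4.9912) = sign(-4.9912)*max(|-4.9912| - 2.0, 0) = -2.9912
prox(x) = [0.0, -4.9557, -2.9912]
||prox(x)||_1 = 0.0 + 4.9557 + 2.9912 = 7.9469


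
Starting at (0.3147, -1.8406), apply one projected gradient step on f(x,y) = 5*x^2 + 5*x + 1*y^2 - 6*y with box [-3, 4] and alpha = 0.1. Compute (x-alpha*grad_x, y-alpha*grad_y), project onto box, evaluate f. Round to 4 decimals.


Step 1: Compute gradient at (0.3147, -1.8406).
grad_x = 2*5*0.3147 + 5 = 8.147
grad_y = 2*1*-1.8406 - 6 = -9.6812
Step 2: Gradient step.
x_raw = 0.3147 - 0.1*8.147 = -0.5
y_raw = -1.8406 - 0.1*-9.6812 = -0.8725
Step 3: Project onto [-3, 4].
x_proj = clip(-0.5) = -0.5
y_proj = clip(-0.8725) = -0.8725
Step 4: Evaluate f.
f(-0.5, -0.8725) = 4.7461


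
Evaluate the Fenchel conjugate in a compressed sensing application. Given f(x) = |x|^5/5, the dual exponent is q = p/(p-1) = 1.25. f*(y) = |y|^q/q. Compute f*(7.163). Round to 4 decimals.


The conjugate exponent q satisfies 1/p + 1/q = 1.
p = 5, so q = 5/(5 - 1) = 1.25
|y|^q = 7.163^1.25 = 11.7184
f*(7.163) = 11.7184 / 1.25 = 9.3747


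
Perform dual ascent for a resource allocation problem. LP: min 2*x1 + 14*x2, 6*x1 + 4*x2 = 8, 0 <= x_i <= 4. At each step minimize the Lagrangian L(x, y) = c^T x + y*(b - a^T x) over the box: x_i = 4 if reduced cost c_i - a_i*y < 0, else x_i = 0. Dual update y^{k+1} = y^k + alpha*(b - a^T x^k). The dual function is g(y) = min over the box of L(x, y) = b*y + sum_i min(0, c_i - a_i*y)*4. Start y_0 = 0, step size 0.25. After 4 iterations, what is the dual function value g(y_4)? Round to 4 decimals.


Dual ascent for LP: min 2*x1 + 14*x2, 6*x1 + 4*x2 = 8, 0 <= x_i <= 4
Step 1: y^k = 0.0, reduced costs: (2.0, 14.0)
  x^k = (0.0, 0.0), subgradient = b - a^T x = 8.0
  y^{k+1} = 0.0 + 0.25*8.0 = 2.0
Step 2: y^k = 2.0, reduced costs: (-10.0, 6.0)
  x^k = (4.0, 0.0), subgradient = b - a^T x = -16.0
  y^{k+1} = 2.0 + 0.25*-16.0 = -2.0
Step 3: y^k = -2.0, reduced costs: (14.0, 22.0)
  x^k = (0.0, 0.0), subgradient = b - a^T x = 8.0
  y^{k+1} = -2.0 + 0.25*8.0 = 0.0
Step 4: y^k = 0.0, reduced costs: (2.0, 14.0)
  x^k = (0.0, 0.0), subgradient = b - a^T x = 8.0
  y^{k+1} = 0.0 + 0.25*8.0 = 2.0
Dual objective at y_4 = 2.0: reduced costs (-10.0, 6.0), box minimizer x = (4.0, 0.0)
g(y_4) = b*y + (c1 - a1*y)*x1 + (c2 - a2*y)*x2 = 8*2.0 + (-10.0)*4.0 + 6.0*0.0 = 16.0 - 40.0 + 0.0 = -24.0


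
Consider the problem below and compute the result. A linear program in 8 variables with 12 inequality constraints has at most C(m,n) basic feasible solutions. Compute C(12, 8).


Each vertex corresponds to some choice of n active constraints out of m, so the number of vertices is at most C(m, n) = m! / (n!(m-n)!).
m = 12, n = 8
Numerator: 12 * 11 * 10 * 9 * 8 * 7 * 6 * 5
Denominator: 8! = 40320
C(12, 8) = 495


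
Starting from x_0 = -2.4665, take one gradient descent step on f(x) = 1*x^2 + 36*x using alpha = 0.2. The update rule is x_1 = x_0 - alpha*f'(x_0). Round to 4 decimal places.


We compute the gradient at x_0 and apply the update.
f'(x) = 2*x + 36
f'(-2.4665) = 2*-2.4665 + 36 = 31.067
x_1 = -2.4665 - 0.2*31.067 = -8.6799


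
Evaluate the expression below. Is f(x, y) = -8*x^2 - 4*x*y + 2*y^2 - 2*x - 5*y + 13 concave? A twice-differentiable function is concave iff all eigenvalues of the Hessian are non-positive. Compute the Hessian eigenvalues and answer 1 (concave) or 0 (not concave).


The Hessian of f(x,y) = -8*x^2 - 4*x*y + 2*y^2 - 2*x - 5*y + 13 is:
H = [[-16, -4], [-4, 4]]
Trace = -16 + 4 = -12
Determinant = -16*4 - (-4)^2 = -80
Discriminant = (-12)^2 - 4*-80 = 464.0
Eigenvalues: lambda_1 = -16.7703, lambda_2 = 4.7703
The function is not concave.

0


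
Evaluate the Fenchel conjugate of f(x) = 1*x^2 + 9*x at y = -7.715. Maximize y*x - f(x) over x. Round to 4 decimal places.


f*(y) = sup_x {y*x - a*x^2 - b*x} = sup_x {(y-b)*x - a*x^2}
FOC: (y - b) - 2a*x = 0 => x* = (y - b)/(2a)
x* = (-7.715 - 9)/(2*1) = -8.3575
f*(-7.715) = (y-b)^2/(4a) = (-7.715 - 9)^2/(4*1)
= 279.3912/4 = 69.8478


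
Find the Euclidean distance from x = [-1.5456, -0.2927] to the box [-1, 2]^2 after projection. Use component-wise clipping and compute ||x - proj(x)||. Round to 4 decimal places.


Project each component onto [-1, 2].
clip(-1.5456) = -1.0, clip(-0.2927) = -0.2927
Projection = [-1.0, -0.2927]
Squared diffs: [0.2977, 0.0]
Distance = sqrt(0.2977) = 0.5456


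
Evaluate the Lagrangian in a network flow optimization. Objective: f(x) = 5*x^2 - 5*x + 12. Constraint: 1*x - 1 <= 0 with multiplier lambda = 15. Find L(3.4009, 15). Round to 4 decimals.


Step 1: Evaluate f(x).
f(3.4009) = 5*3.4009^2 - 5*3.4009 + 12 = 52.8261
Step 2: Evaluate g(x).
g(3.4009) = 1*3.4009 - 1 = 2.4009
Step 3: Compute Lagrangian.
L = 52.8261 + 15*2.4009 = 88.8396


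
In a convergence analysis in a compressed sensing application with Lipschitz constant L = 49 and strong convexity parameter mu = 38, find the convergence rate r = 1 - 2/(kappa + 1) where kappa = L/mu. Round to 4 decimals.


Step 1: Compute the condition number.
kappa = L/mu = 49/38 = 1.2895
Step 2: Compute the convergence rate.
r = 1 - 2/(kappa + 1) = 1 - 2*mu/(L + mu) = (L - mu)/(L + mu) = 11/87 = 0.1264


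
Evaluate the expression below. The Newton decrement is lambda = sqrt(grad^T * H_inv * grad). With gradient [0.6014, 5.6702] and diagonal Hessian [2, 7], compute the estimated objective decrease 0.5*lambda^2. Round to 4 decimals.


Step 1: H is diagonal, so H^(-1) * g = [0.3007, 0.81].
Step 2: g^T H^(-1) g = sum_i g_i^2 / H_ii
  = (0.6014)^2/2 + (5.6702)^2/7
  = 0.1808 + 4.593 = 4.7739
Step 3: Objective decrease = 0.5 * g^T H^(-1) g = 2.3869


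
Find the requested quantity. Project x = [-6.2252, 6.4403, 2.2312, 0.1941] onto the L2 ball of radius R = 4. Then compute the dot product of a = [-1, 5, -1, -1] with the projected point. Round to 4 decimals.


Step 1: Compute ||x|| (intermediates to 6 decimals).
||x|| = sqrt((-6.2252)^2 + 6.4403^2 + 2.2312^2 + 0.1941^2) = 9.232904
Step 2: Project.
Since ||x|| > R, scale = R/||x|| = 4/9.232904 = 0.433233, proj(x) = scale * x
proj(x) = [-2.696962, 2.79015, 0.966629, 0.084091]
Step 3: Dot product.
a^T * proj(x) = -1*(-2.696962) + 5*2.79015 - 1*0.966629 - 1*0.084091 = 15.597


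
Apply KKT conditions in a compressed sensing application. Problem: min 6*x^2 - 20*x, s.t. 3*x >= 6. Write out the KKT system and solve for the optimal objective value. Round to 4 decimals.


Step 1: Try lambda = 0 (constraint inactive).
x_unc = 20/(2*6) = 1.6667
Check: 3*1.6667 = 5.0001 < 6 -- violated!
Step 2: Constraint must be active: 3*x = 6
x* = 6/3 = 2.0
lambda = (2*6*2.0 - 20)/3 = 1.3333
Step 3: Compute optimal value.
f(x*) = 6*2.0^2 - 20*2.0 = -16.0


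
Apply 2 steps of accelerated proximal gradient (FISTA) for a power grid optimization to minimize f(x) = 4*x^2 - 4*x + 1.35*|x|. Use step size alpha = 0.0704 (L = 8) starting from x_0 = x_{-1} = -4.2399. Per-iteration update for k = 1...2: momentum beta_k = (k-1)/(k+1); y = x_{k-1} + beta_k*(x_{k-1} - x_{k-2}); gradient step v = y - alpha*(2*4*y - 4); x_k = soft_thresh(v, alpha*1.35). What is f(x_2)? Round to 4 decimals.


FISTA on f(x) = 4*x^2 - 4*x + 1.35*|x|
L = 8, alpha = 0.0704
Iteration 1: beta = 0.0, y = -4.2399 + 0.0*(-4.2399 + 4.2399) = -4.2399
  grad(y) = -37.9192, v = y - alpha*grad = -1.5704
  prox(v) = soft_thresh(-1.5704, 0.095) = -1.4753
Iteration 2: beta = 0.3333, y = -1.4753 + 0.3333*(-1.4753 + 4.2399) = -0.5538
  grad(y) = -8.4306, v = y - alpha*grad = 0.0397
  prox(v) = soft_thresh(0.0397, 0.095) = 0.0
f(x_2) = 4*0.0^2 - 4*0.0 + 1.35*|0.0| = 0.0


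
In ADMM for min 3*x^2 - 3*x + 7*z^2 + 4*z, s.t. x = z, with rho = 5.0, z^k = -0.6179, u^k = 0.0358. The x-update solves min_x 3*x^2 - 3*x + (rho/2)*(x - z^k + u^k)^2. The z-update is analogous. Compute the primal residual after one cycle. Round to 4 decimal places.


ADMM iteration with rho = 5.0, z^k = -0.6179, u^k = 0.0358
Step 1: x-update.
Minimize 3*x^2 - 3*x + (5.0/2)*(x + 0.6179 + 0.0358)^2
FOC: (2*3 + 5.0)*x = 3 + 5.0*(-0.6179 - 0.0358)
x^{k+1} = -0.0244
Step 2: z-update.
Minimize 7*z^2 + 4*z + (5.0/2)*(-0.0244 - z + 0.0358)^2
FOC: (2*7 + 5.0)*z = -4 + 5.0*(-0.0244 + 0.0358)
z^{k+1} = -0.2075
Step 3: u-update.
u^{k+1} = 0.0358 - 0.0244 + 0.2075 = 0.2189
Step 4: Primal residual = |-0.0244 + 0.2075| = 0.1831


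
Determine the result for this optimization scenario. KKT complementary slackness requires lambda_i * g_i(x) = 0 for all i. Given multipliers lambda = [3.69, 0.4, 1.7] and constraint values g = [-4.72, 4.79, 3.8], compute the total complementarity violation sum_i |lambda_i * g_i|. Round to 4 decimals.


KKT complementary slackness check:
lambda_1 * g_1 = 3.69 * -4.72 = -17.4168
lambda_2 * g_2 = 0.4 * 4.79 = 1.916
lambda_3 * g_3 = 1.7 * 3.8 = 6.46
Total violation = 17.4168 + 1.916 + 6.46 = 25.7928


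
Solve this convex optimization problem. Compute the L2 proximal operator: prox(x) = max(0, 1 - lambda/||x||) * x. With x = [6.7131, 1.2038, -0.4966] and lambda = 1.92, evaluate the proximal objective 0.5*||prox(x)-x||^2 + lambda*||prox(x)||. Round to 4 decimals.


Step 1: Compute ||x||.
||x|| = 6.8382
Step 2: Compute scaling factor.
scale = max(0, 1 - 1.92/6.8382) = 0.7192
Step 3: prox(x) = [4.8282, 0.8658, -0.3572]
||prox(x)|| = 4.9182
Step 4: Proximal objective.
0.5*||prox-x||^2 = 1.8432
lambda*||prox|| = 9.4429
Total = 11.2862


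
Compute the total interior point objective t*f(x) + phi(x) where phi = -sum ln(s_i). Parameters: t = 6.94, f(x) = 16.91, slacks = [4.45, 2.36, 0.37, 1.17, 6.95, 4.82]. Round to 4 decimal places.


Step 1: Compute log-barrier.
ln values: [1.4929, 0.8587, -0.9943, 0.157, 1.9387, 1.5728]
phi = -(1.4929 + 0.8587 - 0.9943 + 0.157 + 1.9387 + 1.5728) = -5.0258
Step 2: Compute augmented objective.
t*f(x) = 6.94*16.91 = 117.3554
Total = 117.3554 - 5.0258 = 112.3296


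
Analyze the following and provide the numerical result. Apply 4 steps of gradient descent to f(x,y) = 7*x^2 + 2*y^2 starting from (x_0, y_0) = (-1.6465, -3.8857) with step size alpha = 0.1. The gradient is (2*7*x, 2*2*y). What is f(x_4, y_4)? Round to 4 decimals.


Gradient descent on f(x,y) = 7*x^2 + 2*y^2.
Starting point: (-1.6465, -3.8857), alpha = 0.1
Step 1: grad_x = 2*7*-1.6465 = -23.051, grad_y = 2*2*-3.8857 = -15.5428
  x_1 = -1.6465 - 0.1*-23.051 = 0.6586
  y_1 = -3.8857 - 0.1*-15.5428 = -2.3314
Step 2: grad_x = 2*7*0.6586 = 9.2204, grad_y = 2*2*-2.3314 = -9.3257
  x_2 = 0.6586 - 0.1*9.2204 = -0.2634
  y_2 = -2.3314 - 0.1*-9.3257 = -1.3989
Step 3: grad_x = 2*7*-0.2634 = -3.6882, grad_y = 2*2*-1.3989 = -5.5954
  x_3 = -0.2634 - 0.1*-3.6882 = 0.1054
  y_3 = -1.3989 - 0.1*-5.5954 = -0.8393
Step 4: grad_x = 2*7*0.1054 = 1.4753, grad_y = 2*2*-0.8393 = -3.3572
  x_4 = 0.1054 - 0.1*1.4753 = -0.0422
  y_4 = -0.8393 - 0.1*-3.3572 = -0.5036
f(-0.0422, -0.5036) = 7*(-0.0422)^2 + 2*(-0.5036)^2 = 0.5196


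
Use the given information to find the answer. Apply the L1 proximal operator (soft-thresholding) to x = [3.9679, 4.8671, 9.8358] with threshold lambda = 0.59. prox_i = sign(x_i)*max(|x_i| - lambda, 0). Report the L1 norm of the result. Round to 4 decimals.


Soft-thresholding with lambda = 0.59:
prox(3.9679) = sign(3.9679)*max(|3.9679| - 0.59, 0) = 3.3779
prox(4.8671) = sign(4.8671)*max(|4.8671| - 0.59, 0) = 4.2771
prox(9.8358) = sign(9.8358)*max(|9.8358| - 0.59, 0) = 9.2458
prox(x) = [3.3779, 4.2771, 9.2458]
||prox(x)||_1 = 3.3779 + 4.2771 + 9.2458 = 16.9008


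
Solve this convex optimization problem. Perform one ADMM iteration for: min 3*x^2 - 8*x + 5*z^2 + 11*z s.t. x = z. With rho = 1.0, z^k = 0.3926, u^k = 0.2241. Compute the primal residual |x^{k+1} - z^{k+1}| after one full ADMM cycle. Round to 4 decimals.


ADMM iteration with rho = 1.0, z^k = 0.3926, u^k = 0.2241
Step 1: x-update.
Minimize 3*x^2 - 8*x + (1.0/2)*(x - 0.3926 + 0.2241)^2
FOC: (2*3 + 1.0)*x = 8 + 1.0*(0.3926 - 0.2241)
x^{k+1} = 1.1669
Step 2: z-update.
Minimize 5*z^2 + 11*z + (1.0/2)*(1.1669 - z + 0.2241)^2
FOC: (2*5 + 1.0)*z = -11 + 1.0*(1.1669 + 0.2241)
z^{k+1} = -0.8735
Step 3: u-update.
u^{k+1} = 0.2241 + 1.1669 + 0.8735 = 2.2646
Step 4: Primal residual = |1.1669 + 0.8735| = 2.0405


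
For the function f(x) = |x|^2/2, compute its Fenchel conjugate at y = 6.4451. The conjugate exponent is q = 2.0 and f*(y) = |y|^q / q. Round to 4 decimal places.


The conjugate exponent q satisfies 1/p + 1/q = 1.
p = 2, so q = 2/(2 - 1) = 2.0
|y|^q = 6.4451^2.0 = 41.5393
f*(6.4451) = 41.5393 / 2.0 = 20.7697


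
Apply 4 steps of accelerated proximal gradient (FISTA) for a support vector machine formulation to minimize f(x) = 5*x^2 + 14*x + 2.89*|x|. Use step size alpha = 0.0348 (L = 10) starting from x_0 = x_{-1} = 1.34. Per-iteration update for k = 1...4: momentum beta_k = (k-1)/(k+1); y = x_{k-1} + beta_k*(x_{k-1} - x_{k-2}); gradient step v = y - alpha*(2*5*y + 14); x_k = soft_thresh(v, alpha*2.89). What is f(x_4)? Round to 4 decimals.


FISTA on f(x) = 5*x^2 + 14*x + 2.89*|x|
L = 10, alpha = 0.0348
Iteration 1: beta = 0.0, y = 1.34 + 0.0*(1.34 - 1.34) = 1.34
  grad(y) = 27.4, v = y - alpha*grad = 0.3865
  prox(v) = soft_thresh(0.3865, 0.1006) = 0.2859
Iteration 2: beta = 0.3333, y = 0.2859 + 0.3333*(0.2859 - 1.34) = -0.0655
  grad(y) = 13.3454, v = y - alpha*grad = -0.5299
  prox(v) = soft_thresh(-0.5299, 0.1006) = -0.4293
Iteration 3: beta = 0.5, y = -0.4293 + 0.5*(-0.4293 - 0.2859) = -0.7869
  grad(y) = 6.1309, v = y - alpha*grad = -1.0003
  prox(v) = soft_thresh(-1.0003, 0.1006) = -0.8997
Iteration 4: beta = 0.6, y = -0.8997 + 0.6*(-0.8997 + 0.4293) = -1.1819
  grad(y) = 2.1807, v = y - alpha*grad = -1.2578
  prox(v) = soft_thresh(-1.2578, 0.1006) = -1.1572
f(x_4) = 5*(-1.1572)^2 + 14*(-1.1572) + 2.89*|-1.1572| = -6.1609


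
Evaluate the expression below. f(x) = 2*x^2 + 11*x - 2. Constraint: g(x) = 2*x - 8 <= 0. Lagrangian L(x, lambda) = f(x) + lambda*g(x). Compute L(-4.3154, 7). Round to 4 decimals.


Step 1: Evaluate f(x).
f(-4.3154) = 2*(-4.3154)^2 + 11*(-4.3154) - 2 = -12.224
Step 2: Evaluate g(x).
g(-4.3154) = 2*-4.3154 - 8 = -16.6308
Step 3: Compute Lagrangian.
L = -12.224 + 7*-16.6308 = -128.6396


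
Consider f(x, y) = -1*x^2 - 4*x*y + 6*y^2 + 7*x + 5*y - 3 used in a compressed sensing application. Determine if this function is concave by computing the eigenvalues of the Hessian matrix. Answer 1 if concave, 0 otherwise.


The Hessian of f(x,y) = -1*x^2 - 4*x*y + 6*y^2 + 7*x + 5*y - 3 is:
H = [[-2, -4], [-4, 12]]
Trace = -2 + 12 = 10
Determinant = -2*12 - (-4)^2 = -40
Discriminant = (10)^2 - 4*-40 = 260.0
Eigenvalues: lambda_1 = -3.0623, lambda_2 = 13.0623
The function is not concave.

0


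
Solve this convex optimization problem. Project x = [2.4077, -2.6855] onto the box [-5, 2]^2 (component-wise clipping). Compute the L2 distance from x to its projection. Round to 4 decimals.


Project each component onto [-5, 2].
clip(2.4077) = 2.0, clip(-2.6855) = -2.6855
Projection = [2.0, -2.6855]
Squared diffs: [0.1662, 0.0]
Distance = sqrt(0.1662) = 0.4077


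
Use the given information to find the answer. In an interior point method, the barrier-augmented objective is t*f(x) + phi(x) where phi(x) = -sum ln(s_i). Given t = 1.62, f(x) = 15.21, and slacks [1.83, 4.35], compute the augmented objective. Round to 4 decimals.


Step 1: Compute log-barrier.
ln values: [0.6043, 1.4702]
phi = -(0.6043 + 1.4702) = -2.0745
Step 2: Compute augmented objective.
t*f(x) = 1.62*15.21 = 24.6402
Total = 24.6402 - 2.0745 = 22.5657


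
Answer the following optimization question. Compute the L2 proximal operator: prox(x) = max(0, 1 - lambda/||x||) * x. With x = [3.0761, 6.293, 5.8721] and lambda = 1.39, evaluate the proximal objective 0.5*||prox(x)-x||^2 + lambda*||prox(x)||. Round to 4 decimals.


Step 1: Compute ||x||.
||x|| = 9.1403
Step 2: Compute scaling factor.
scale = max(0, 1 - 1.39/9.1403) = 0.8479
Step 3: prox(x) = [2.6083, 5.336, 4.9791]
||prox(x)|| = 7.7503
Step 4: Proximal objective.
0.5*||prox-x||^2 = 0.9661
lambda*||prox|| = 10.7729
Total = 11.739


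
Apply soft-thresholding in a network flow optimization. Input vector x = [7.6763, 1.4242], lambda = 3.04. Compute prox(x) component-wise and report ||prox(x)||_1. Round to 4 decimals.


Soft-thresholding with lambda = 3.04:
prox(7.6763) = sign(7.6763)*max(|7.6763| - 3.04, 0) = 4.6363
prox(1.4242) = sign(1.4242)*max(|1.4242| - 3.04, 0) = 0.0
prox(x) = [4.6363, 0.0]
||prox(x)||_1 = 4.6363 + 0.0 = 4.6363


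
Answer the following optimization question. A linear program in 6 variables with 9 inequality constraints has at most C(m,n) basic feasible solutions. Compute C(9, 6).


Each vertex corresponds to some choice of n active constraints out of m, so the number of vertices is at most C(m, n) = m! / (n!(m-n)!).
m = 9, n = 6
Numerator: 9 * 8 * 7 * 6 * 5 * 4
Denominator: 6! = 720
C(9, 6) = 84


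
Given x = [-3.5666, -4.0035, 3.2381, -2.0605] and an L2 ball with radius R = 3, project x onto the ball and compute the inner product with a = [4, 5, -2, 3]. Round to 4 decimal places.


Step 1: Compute ||x|| (intermediates to 6 decimals).
||x|| = sqrt((-3.5666)^2 + (-4.0035)^2 + 3.2381^2 + (-2.0605)^2) = 6.593906
Step 2: Project.
Since ||x|| > R, scale = R/||x|| = 3/6.593906 = 0.454966, proj(x) = scale * x
proj(x) = [-1.622682, -1.821456, 1.473225, -0.937457]
Step 3: Dot product.
a^T * proj(x) = 4*(-1.622682) + 5*(-1.821456) - 2*1.473225 + 3*(-0.937457) = -21.3568


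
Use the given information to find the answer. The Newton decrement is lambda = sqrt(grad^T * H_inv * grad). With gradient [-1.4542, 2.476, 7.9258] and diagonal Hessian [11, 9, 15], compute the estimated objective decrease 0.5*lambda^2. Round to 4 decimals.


Step 1: H is diagonal, so H^(-1) * g = [-0.1322, 0.2751, 0.5284].
Step 2: g^T H^(-1) g = sum_i g_i^2 / H_ii
  = (-1.4542)^2/11 + (2.476)^2/9 + (7.9258)^2/15
  = 0.1922 + 0.6812 + 4.1879 = 5.0613
Step 3: Objective decrease = 0.5 * g^T H^(-1) g = 2.5307


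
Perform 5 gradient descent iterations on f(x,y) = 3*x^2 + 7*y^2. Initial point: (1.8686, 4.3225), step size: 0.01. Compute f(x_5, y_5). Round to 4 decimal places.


Gradient descent on f(x,y) = 3*x^2 + 7*y^2.
Starting point: (1.8686, 4.3225), alpha = 0.01
Step 1: grad_x = 2*3*1.8686 = 11.2116, grad_y = 2*7*4.3225 = 60.515
  x_1 = 1.8686 - 0.01*11.2116 = 1.7565
  y_1 = 4.3225 - 0.01*60.515 = 3.7174
Step 2: grad_x = 2*3*1.7565 = 10.5389, grad_y = 2*7*3.7174 = 52.0429
  x_2 = 1.7565 - 0.01*10.5389 = 1.6511
  y_2 = 3.7174 - 0.01*52.0429 = 3.1969
Step 3: grad_x = 2*3*1.6511 = 9.9066, grad_y = 2*7*3.1969 = 44.7569
  x_3 = 1.6511 - 0.01*9.9066 = 1.552
  y_3 = 3.1969 - 0.01*44.7569 = 2.7494
Step 4: grad_x = 2*3*1.552 = 9.3122, grad_y = 2*7*2.7494 = 38.4909
  x_4 = 1.552 - 0.01*9.3122 = 1.4589
  y_4 = 2.7494 - 0.01*38.4909 = 2.3644
Step 5: grad_x = 2*3*1.4589 = 8.7534, grad_y = 2*7*2.3644 = 33.1022
  x_5 = 1.4589 - 0.01*8.7534 = 1.3714
  y_5 = 2.3644 - 0.01*33.1022 = 2.0334
f(1.3714, 2.0334) = 3*1.3714^2 + 7*2.0334^2 = 34.5856


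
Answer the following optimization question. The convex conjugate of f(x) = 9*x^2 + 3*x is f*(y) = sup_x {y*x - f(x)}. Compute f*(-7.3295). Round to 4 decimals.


f*(y) = sup_x {y*x - a*x^2 - b*x} = sup_x {(y-b)*x - a*x^2}
FOC: (y - b) - 2a*x = 0 => x* = (y - b)/(2a)
x* = (-7.3295 - 3)/(2*9) = -0.5739
f*(-7.3295) = (y-b)^2/(4a) = (-7.3295 - 3)^2/(4*9)
= 106.6986/36 = 2.9638


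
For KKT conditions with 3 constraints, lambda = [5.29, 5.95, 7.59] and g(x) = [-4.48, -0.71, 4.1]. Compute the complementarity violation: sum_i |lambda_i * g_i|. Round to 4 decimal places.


KKT complementary slackness check:
lambda_1 * g_1 = 5.29 * -4.48 = -23.6992
lambda_2 * g_2 = 5.95 * -0.71 = -4.2245
lambda_3 * g_3 = 7.59 * 4.1 = 31.119
Total violation = 23.6992 + 4.2245 + 31.119 = 59.0427


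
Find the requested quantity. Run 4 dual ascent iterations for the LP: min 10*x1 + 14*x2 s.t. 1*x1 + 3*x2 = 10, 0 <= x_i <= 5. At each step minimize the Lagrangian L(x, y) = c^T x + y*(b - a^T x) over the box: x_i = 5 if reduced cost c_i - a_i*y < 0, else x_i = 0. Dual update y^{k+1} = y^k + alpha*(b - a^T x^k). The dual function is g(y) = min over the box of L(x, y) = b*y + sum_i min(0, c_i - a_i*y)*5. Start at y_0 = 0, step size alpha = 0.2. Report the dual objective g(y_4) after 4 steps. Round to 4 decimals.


Dual ascent for LP: min 10*x1 + 14*x2, 1*x1 + 3*x2 = 10, 0 <= x_i <= 5
Step 1: y^k = 0.0, reduced costs: (10.0, 14.0)
  x^k = (0.0, 0.0), subgradient = b - a^T x = 10.0
  y^{k+1} = 0.0 + 0.2*10.0 = 2.0
Step 2: y^k = 2.0, reduced costs: (8.0, 8.0)
  x^k = (0.0, 0.0), subgradient = b - a^T x = 10.0
  y^{k+1} = 2.0 + 0.2*10.0 = 4.0
Step 3: y^k = 4.0, reduced costs: (6.0, 2.0)
  x^k = (0.0, 0.0), subgradient = b - a^T x = 10.0
  y^{k+1} = 4.0 + 0.2*10.0 = 6.0
Step 4: y^k = 6.0, reduced costs: (4.0, -4.0)
  x^k = (0.0, 5.0), subgradient = b - a^T x = -5.0
  y^{k+1} = 6.0 + 0.2*-5.0 = 5.0
Dual objective at y_4 = 5.0: reduced costs (5.0, -1.0), box minimizer x = (0.0, 5.0)
g(y_4) = b*y + (c1 - a1*y)*x1 + (c2 - a2*y)*x2 = 10*5.0 + 5.0*0.0 + (-1.0)*5.0 = 50.0 + 0.0 - 5.0 = 45.0
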